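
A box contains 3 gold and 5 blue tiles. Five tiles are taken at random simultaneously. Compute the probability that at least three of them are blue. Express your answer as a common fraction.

Sum the hypergeometric tail for j = 3,…,5 blue tiles.
Favorable = C(5,3)·C(3,2) + C(5,4)·C(3,1) + C(5,5)·C(3,0) = 46; total = C(8,5) = 56.
P = 46/56 = 23/28 ≈ 0.8214.

23/28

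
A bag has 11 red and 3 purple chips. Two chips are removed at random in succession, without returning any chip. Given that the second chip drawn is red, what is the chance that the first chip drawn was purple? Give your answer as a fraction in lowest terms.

3/13

P(first=purple and the second chip drawn is red) = (3/14)·(11/13) = 33/182.
P(the second chip drawn is red) = Σ over first color = 55/91 + 33/182 = 11/14.
By Bayes, P(first=purple | the second chip drawn is red) = 33/182 / 11/14 = 3/13 ≈ 0.2308.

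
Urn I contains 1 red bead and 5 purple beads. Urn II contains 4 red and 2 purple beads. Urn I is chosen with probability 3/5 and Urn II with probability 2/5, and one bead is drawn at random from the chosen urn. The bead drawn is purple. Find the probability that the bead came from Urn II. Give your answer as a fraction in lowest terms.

4/19

P(purple | Urn I) = 5/6; P(purple | Urn II) = 1/3.
P(purple) = 3/5·5/6 + 2/5·1/3 = 19/30.
By Bayes' rule, P(Urn II | purple) = 2/15 / 19/30 = 4/19 ≈ 0.2105.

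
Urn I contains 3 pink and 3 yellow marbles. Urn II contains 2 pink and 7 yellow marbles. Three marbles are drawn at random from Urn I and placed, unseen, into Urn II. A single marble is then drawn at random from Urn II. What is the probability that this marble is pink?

7/24

Condition on how many of the transferred marbles are pink (from Urn I: 3 pink of 6; then Urn II has 12 total).
  0 pink: C(3,0)C(3,3)/C(6,3) = 1/20; then P = 2/12
  1 pink: C(3,1)C(3,2)/C(6,3) = 9/20; then P = 3/12
  2 pink: C(3,2)C(3,1)/C(6,3) = 9/20; then P = 4/12
  3 pink: C(3,3)C(3,0)/C(6,3) = 1/20; then P = 5/12
P(pink from Urn II) = 7/24 ≈ 0.2917.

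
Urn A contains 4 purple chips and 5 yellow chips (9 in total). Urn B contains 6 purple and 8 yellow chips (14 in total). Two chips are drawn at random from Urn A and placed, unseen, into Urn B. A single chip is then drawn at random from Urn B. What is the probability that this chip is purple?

31/72

Condition on how many of the transferred chips are purple (from Urn A: 4 purple of 9; then Urn B has 16 total).
  0 purple: C(4,0)C(5,2)/C(9,2) = 5/18; then P = 6/16
  1 purple: C(4,1)C(5,1)/C(9,2) = 5/9; then P = 7/16
  2 purple: C(4,2)C(5,0)/C(9,2) = 1/6; then P = 8/16
P(purple from Urn B) = 31/72 ≈ 0.4306.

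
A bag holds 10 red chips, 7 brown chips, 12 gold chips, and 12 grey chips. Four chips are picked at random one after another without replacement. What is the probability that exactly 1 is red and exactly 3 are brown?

Unordered draws without replacement: count favorable combinations over C(41,4).
Favorable = C(10,1) · C(7,3) · C(12,0) · C(12,0) = 350; total = C(41,4) = 101270.
P = 350/101270 = 35/10127 ≈ 0.0035.

35/10127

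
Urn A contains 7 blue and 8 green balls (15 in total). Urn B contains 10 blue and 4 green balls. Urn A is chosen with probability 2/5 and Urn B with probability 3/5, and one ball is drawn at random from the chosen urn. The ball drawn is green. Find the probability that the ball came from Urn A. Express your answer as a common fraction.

56/101

P(green | Urn A) = 8/15; P(green | Urn B) = 2/7.
P(green) = 2/5·8/15 + 3/5·2/7 = 202/525.
By Bayes' rule, P(Urn A | green) = 16/75 / 202/525 = 56/101 ≈ 0.5545.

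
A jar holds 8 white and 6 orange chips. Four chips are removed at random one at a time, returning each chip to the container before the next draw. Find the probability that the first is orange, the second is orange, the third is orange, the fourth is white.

Multiply the conditional probability of each draw in order, with replacement (the composition resets each draw).
P = (6/14) · (6/14) · (6/14) · (8/14) = 108/2401 ≈ 0.0450.

108/2401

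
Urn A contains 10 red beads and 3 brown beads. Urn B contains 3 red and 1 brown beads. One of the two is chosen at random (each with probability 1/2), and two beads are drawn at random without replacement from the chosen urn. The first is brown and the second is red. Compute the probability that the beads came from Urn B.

13/23

P(E | Urn A) = 5/26; P(E | Urn B) = 1/4.
P(E) = 1/2·5/26 + 1/2·1/4 = 23/104.
By Bayes' rule, P(Urn B | E) = 1/8 / 23/104 = 13/23 ≈ 0.5652.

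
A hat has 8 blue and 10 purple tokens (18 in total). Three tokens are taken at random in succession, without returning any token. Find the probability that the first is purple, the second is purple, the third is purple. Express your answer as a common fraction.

5/34

Multiply the conditional probability of each draw in order, without replacement, so each draw removes one from its color and from the total.
P = (10/18) · (9/17) · (8/16) = 5/34 ≈ 0.1471.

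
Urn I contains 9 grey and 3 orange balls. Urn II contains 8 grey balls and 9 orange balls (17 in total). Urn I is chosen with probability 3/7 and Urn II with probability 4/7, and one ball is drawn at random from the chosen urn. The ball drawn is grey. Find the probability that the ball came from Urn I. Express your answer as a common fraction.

P(grey | Urn I) = 3/4; P(grey | Urn II) = 8/17.
P(grey) = 3/7·3/4 + 4/7·8/17 = 281/476.
By Bayes' rule, P(Urn I | grey) = 9/28 / 281/476 = 153/281 ≈ 0.5445.

153/281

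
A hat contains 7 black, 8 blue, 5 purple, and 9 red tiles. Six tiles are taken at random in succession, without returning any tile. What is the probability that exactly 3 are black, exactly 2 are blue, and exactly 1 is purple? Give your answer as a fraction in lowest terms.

35/3393

Unordered draws without replacement: count favorable combinations over C(29,6).
Favorable = C(7,3) · C(8,2) · C(5,1) · C(9,0) = 4900; total = C(29,6) = 475020.
P = 4900/475020 = 35/3393 ≈ 0.0103.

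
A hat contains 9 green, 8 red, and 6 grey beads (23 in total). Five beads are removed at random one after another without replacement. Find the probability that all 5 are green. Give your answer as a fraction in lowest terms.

18/4807

Unordered draws without replacement: count favorable combinations over C(23,5).
Favorable = C(9,5) · C(8,0) · C(6,0) = 126; total = C(23,5) = 33649.
P = 126/33649 = 18/4807 ≈ 0.0037.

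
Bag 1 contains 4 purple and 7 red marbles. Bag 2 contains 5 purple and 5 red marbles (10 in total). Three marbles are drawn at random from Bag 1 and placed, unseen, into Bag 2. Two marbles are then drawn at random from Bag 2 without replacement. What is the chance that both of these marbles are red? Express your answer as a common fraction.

Condition on how many of the transferred marbles are red (from Bag 1: 7 red of 11; then Bag 2 has 13 total).
  0 red: C(7,0)C(4,3)/C(11,3) = 4/165; then P = C(5,2)/C(13,2) = 5/39
  1 red: C(7,1)C(4,2)/C(11,3) = 14/55; then P = C(6,2)/C(13,2) = 5/26
  2 red: C(7,2)C(4,1)/C(11,3) = 28/55; then P = C(7,2)/C(13,2) = 7/26
  3 red: C(7,3)C(4,0)/C(11,3) = 7/33; then P = C(8,2)/C(13,2) = 14/39
P(both red) = 569/2145 ≈ 0.2653.

569/2145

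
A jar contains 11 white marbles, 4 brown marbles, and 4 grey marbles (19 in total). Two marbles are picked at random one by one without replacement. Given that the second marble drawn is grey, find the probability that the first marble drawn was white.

P(first=white and the second marble drawn is grey) = (11/19)·(4/18) = 22/171.
P(the second marble drawn is grey) = Σ over first color = 22/171 + 8/171 + 2/57 = 4/19.
By Bayes, P(first=white | the second marble drawn is grey) = 22/171 / 4/19 = 11/18 ≈ 0.6111.

11/18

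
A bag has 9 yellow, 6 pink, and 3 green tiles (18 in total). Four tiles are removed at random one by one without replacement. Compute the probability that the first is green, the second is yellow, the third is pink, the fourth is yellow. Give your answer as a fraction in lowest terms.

3/170

Multiply the conditional probability of each draw in order, without replacement, so each draw removes one from its color and from the total.
P = (3/18) · (9/17) · (6/16) · (8/15) = 3/170 ≈ 0.0176.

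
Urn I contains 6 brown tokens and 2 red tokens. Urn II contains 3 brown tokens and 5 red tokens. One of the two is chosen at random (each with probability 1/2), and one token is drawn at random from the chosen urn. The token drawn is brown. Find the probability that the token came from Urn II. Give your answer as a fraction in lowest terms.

P(brown | Urn I) = 3/4; P(brown | Urn II) = 3/8.
P(brown) = 1/2·3/4 + 1/2·3/8 = 9/16.
By Bayes' rule, P(Urn II | brown) = 3/16 / 9/16 = 1/3 ≈ 0.3333.

1/3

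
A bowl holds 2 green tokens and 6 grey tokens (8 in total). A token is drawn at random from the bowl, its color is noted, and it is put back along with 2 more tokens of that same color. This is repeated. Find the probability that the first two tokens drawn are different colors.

3/10

Either green then grey, or grey then green; after the first draw the total is 10.
P = (2/8)·(6/10) + (6/8)·(2/10) = 3/10 ≈ 0.3000.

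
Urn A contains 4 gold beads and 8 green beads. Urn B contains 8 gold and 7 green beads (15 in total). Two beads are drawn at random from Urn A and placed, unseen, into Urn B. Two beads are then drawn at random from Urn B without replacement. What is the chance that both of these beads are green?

Condition on how many of the transferred beads are green (from Urn A: 8 green of 12; then Urn B has 17 total).
  0 green: C(8,0)C(4,2)/C(12,2) = 1/11; then P = C(7,2)/C(17,2) = 21/136
  1 green: C(8,1)C(4,1)/C(12,2) = 16/33; then P = C(8,2)/C(17,2) = 7/34
  2 green: C(8,2)C(4,0)/C(12,2) = 14/33; then P = C(9,2)/C(17,2) = 9/34
P(both green) = 1015/4488 ≈ 0.2262.

1015/4488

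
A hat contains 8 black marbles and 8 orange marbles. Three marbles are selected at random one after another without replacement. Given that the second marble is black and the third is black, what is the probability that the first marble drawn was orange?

4/7

P(first=orange and the second marble is black and the third is black) = (8/16)·(8/15)·(7/14) = 2/15.
P(E) = Σ over first color = 1/10 + 2/15 = 7/30.
By Bayes, P(first=orange | E) = 2/15 / 7/30 = 4/7 ≈ 0.5714.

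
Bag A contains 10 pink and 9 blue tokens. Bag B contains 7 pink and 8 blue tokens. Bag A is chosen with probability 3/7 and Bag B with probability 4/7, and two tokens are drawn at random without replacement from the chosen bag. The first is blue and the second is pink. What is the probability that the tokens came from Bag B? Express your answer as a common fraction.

304/529

P(E | Bag A) = 5/19; P(E | Bag B) = 4/15.
P(E) = 3/7·5/19 + 4/7·4/15 = 529/1995.
By Bayes' rule, P(Bag B | E) = 16/105 / 529/1995 = 304/529 ≈ 0.5747.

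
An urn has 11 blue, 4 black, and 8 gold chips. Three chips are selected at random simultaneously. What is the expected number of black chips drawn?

By linearity of expectation, E[X] = Σ P(draw i is black); by symmetry each draw (even without replacement) has P(black) = 4/23.
E[X] = 3 · 4/23 = 12/23 ≈ 0.5217.

12/23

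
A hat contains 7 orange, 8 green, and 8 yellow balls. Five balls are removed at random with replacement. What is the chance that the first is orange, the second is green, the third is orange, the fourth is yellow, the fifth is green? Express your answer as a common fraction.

Multiply the conditional probability of each draw in order, with replacement (the composition resets each draw).
P = (7/23) · (8/23) · (7/23) · (8/23) · (8/23) = 25088/6436343 ≈ 0.0039.

25088/6436343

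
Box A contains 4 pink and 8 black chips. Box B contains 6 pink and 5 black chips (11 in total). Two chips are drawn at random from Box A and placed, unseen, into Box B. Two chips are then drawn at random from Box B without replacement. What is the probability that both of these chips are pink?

35/143

Condition on how many of the transferred chips are pink (from Box A: 4 pink of 12; then Box B has 13 total).
  0 pink: C(4,0)C(8,2)/C(12,2) = 14/33; then P = C(6,2)/C(13,2) = 5/26
  1 pink: C(4,1)C(8,1)/C(12,2) = 16/33; then P = C(7,2)/C(13,2) = 7/26
  2 pink: C(4,2)C(8,0)/C(12,2) = 1/11; then P = C(8,2)/C(13,2) = 14/39
P(both pink) = 35/143 ≈ 0.2448.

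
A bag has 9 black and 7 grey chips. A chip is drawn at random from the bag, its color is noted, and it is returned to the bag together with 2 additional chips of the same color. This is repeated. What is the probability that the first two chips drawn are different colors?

7/16

Either black then grey, or grey then black; after the first draw the total is 18.
P = (9/16)·(7/18) + (7/16)·(9/18) = 7/16 ≈ 0.4375.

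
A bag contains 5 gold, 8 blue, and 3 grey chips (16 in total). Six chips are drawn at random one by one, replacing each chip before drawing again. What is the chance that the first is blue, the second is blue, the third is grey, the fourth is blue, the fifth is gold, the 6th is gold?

75/32768

Multiply the conditional probability of each draw in order, with replacement (the composition resets each draw).
P = (8/16) · (8/16) · (3/16) · (8/16) · (5/16) · (5/16) = 75/32768 ≈ 0.0023.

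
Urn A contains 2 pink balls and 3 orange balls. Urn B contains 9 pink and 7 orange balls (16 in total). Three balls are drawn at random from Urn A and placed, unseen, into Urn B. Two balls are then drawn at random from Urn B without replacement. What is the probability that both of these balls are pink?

Condition on how many of the transferred balls are pink (from Urn A: 2 pink of 5; then Urn B has 19 total).
  0 pink: C(2,0)C(3,3)/C(5,3) = 1/10; then P = C(9,2)/C(19,2) = 4/19
  1 pink: C(2,1)C(3,2)/C(5,3) = 3/5; then P = C(10,2)/C(19,2) = 5/19
  2 pink: C(2,2)C(3,1)/C(5,3) = 3/10; then P = C(11,2)/C(19,2) = 55/171
P(both pink) = 157/570 ≈ 0.2754.

157/570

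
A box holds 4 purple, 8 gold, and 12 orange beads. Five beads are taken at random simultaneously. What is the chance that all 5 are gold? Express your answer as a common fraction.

1/759

Unordered draws without replacement: count favorable combinations over C(24,5).
Favorable = C(4,0) · C(8,5) · C(12,0) = 56; total = C(24,5) = 42504.
P = 56/42504 = 1/759 ≈ 0.0013.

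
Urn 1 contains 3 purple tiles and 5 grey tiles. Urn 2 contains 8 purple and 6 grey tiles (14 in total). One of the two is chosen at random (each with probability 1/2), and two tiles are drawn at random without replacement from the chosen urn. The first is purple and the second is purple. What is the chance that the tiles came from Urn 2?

P(E | Urn 1) = 3/28; P(E | Urn 2) = 4/13.
P(E) = 1/2·3/28 + 1/2·4/13 = 151/728.
By Bayes' rule, P(Urn 2 | E) = 2/13 / 151/728 = 112/151 ≈ 0.7417.

112/151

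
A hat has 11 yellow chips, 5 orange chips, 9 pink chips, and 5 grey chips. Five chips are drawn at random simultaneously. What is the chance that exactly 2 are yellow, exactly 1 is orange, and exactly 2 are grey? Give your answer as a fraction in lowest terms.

Unordered draws without replacement: count favorable combinations over C(30,5).
Favorable = C(11,2) · C(5,1) · C(9,0) · C(5,2) = 2750; total = C(30,5) = 142506.
P = 2750/142506 = 1375/71253 ≈ 0.0193.

1375/71253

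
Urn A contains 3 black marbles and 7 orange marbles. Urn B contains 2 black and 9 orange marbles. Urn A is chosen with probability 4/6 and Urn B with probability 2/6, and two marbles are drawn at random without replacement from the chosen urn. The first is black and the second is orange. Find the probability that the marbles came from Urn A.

P(E | Urn A) = 7/30; P(E | Urn B) = 9/55.
P(E) = 2/3·7/30 + 1/3·9/55 = 104/495.
By Bayes' rule, P(Urn A | E) = 7/45 / 104/495 = 77/104 ≈ 0.7404.

77/104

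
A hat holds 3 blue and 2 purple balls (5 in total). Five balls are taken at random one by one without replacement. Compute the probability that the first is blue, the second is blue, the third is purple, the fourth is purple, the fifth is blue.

1/10

Multiply the conditional probability of each draw in order, without replacement, so each draw removes one from its color and from the total.
P = (3/5) · (2/4) · (2/3) · (1/2) · (1/1) = 1/10 ≈ 0.1000.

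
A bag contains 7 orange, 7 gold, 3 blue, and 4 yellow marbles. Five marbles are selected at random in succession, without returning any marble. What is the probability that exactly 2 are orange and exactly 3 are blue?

1/969

Unordered draws without replacement: count favorable combinations over C(21,5).
Favorable = C(7,2) · C(7,0) · C(3,3) · C(4,0) = 21; total = C(21,5) = 20349.
P = 21/20349 = 1/969 ≈ 0.0010.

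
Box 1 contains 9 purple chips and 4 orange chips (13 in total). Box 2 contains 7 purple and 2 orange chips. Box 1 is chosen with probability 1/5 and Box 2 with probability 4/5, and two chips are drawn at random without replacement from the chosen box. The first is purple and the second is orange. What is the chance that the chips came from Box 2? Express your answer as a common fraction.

P(E | Box 1) = 3/13; P(E | Box 2) = 7/36.
P(E) = 1/5·3/13 + 4/5·7/36 = 118/585.
By Bayes' rule, P(Box 2 | E) = 7/45 / 118/585 = 91/118 ≈ 0.7712.

91/118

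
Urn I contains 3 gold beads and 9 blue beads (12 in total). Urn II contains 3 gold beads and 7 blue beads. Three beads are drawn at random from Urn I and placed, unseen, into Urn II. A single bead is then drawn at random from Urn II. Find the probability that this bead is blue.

37/52

Condition on how many of the transferred beads are blue (from Urn I: 9 blue of 12; then Urn II has 13 total).
  0 blue: C(9,0)C(3,3)/C(12,3) = 1/220; then P = 7/13
  1 blue: C(9,1)C(3,2)/C(12,3) = 27/220; then P = 8/13
  2 blue: C(9,2)C(3,1)/C(12,3) = 27/55; then P = 9/13
  3 blue: C(9,3)C(3,0)/C(12,3) = 21/55; then P = 10/13
P(blue from Urn II) = 37/52 ≈ 0.7115.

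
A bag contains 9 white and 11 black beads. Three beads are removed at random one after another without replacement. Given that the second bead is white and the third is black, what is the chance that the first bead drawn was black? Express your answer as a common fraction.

5/9

P(first=black and the second bead is white and the third is black) = (11/20)·(9/19)·(10/18) = 11/76.
P(E) = Σ over first color = 11/95 + 11/76 = 99/380.
By Bayes, P(first=black | E) = 11/76 / 99/380 = 5/9 ≈ 0.5556.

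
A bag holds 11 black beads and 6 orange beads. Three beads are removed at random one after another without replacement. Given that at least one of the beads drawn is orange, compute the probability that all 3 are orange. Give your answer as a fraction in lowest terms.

P(all 3 orange) = C(6,3)/C(17,3) = 1/34; P(at least one orange) = 1 − C(11,3)/C(17,3) = 103/136.
Since 'all 3 orange' ⊆ 'at least one orange', P(all 3 | at least one) = 1/34 / 103/136 = 4/103 ≈ 0.0388.

4/103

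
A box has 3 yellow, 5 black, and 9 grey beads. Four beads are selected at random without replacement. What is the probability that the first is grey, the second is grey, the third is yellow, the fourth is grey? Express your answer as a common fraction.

9/340

Multiply the conditional probability of each draw in order, without replacement, so each draw removes one from its color and from the total.
P = (9/17) · (8/16) · (3/15) · (7/14) = 9/340 ≈ 0.0265.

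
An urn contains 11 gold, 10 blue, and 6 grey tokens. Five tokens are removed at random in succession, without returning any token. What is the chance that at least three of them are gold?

Sum the hypergeometric tail for j = 3,…,5 gold tokens.
Favorable = C(11,3)·C(16,2) + C(11,4)·C(16,1) + C(11,5)·C(16,0) = 25542; total = C(27,5) = 80730.
P = 25542/80730 = 473/1495 ≈ 0.3164.

473/1495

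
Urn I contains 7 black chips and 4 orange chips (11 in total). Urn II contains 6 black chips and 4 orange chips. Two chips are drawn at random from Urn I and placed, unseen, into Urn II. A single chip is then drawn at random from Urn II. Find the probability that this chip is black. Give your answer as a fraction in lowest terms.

Condition on how many of the transferred chips are black (from Urn I: 7 black of 11; then Urn II has 12 total).
  0 black: C(7,0)C(4,2)/C(11,2) = 6/55; then P = 6/12
  1 black: C(7,1)C(4,1)/C(11,2) = 28/55; then P = 7/12
  2 black: C(7,2)C(4,0)/C(11,2) = 21/55; then P = 8/12
P(black from Urn II) = 20/33 ≈ 0.6061.

20/33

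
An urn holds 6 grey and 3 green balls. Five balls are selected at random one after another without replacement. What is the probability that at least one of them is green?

Use the complement: P(at least one green) = 1 − P(no green).
P(none) = C(6,5)/C(9,5) = 6/126.
So P = 1 − 6/126 = 20/21 ≈ 0.9524.

20/21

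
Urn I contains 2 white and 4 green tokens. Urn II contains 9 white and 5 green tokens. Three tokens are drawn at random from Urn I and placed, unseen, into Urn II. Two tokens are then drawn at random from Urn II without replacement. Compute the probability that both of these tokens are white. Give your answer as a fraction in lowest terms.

Condition on how many of the transferred tokens are white (from Urn I: 2 white of 6; then Urn II has 17 total).
  0 white: C(2,0)C(4,3)/C(6,3) = 1/5; then P = C(9,2)/C(17,2) = 9/34
  1 white: C(2,1)C(4,2)/C(6,3) = 3/5; then P = C(10,2)/C(17,2) = 45/136
  2 white: C(2,2)C(4,1)/C(6,3) = 1/5; then P = C(11,2)/C(17,2) = 55/136
P(both white) = 113/340 ≈ 0.3324.

113/340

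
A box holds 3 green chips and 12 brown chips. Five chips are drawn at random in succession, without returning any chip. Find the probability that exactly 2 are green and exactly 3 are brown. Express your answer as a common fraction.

Unordered draws without replacement: count favorable combinations over C(15,5).
Favorable = C(3,2) · C(12,3) = 660; total = C(15,5) = 3003.
P = 660/3003 = 20/91 ≈ 0.2198.

20/91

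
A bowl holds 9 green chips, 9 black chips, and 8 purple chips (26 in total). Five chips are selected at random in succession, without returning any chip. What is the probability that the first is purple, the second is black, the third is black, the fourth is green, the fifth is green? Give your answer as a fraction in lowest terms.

Multiply the conditional probability of each draw in order, without replacement, so each draw removes one from its color and from the total.
P = (8/26) · (9/25) · (8/24) · (9/23) · (8/22) = 432/82225 ≈ 0.0053.

432/82225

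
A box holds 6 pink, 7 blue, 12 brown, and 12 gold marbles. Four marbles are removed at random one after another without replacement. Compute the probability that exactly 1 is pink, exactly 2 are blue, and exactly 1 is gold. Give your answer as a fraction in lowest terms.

Unordered draws without replacement: count favorable combinations over C(37,4).
Favorable = C(6,1) · C(7,2) · C(12,0) · C(12,1) = 1512; total = C(37,4) = 66045.
P = 1512/66045 = 72/3145 ≈ 0.0229.

72/3145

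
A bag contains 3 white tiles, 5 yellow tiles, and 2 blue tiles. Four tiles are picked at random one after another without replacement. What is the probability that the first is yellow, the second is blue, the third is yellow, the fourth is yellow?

1/42

Multiply the conditional probability of each draw in order, without replacement, so each draw removes one from its color and from the total.
P = (5/10) · (2/9) · (4/8) · (3/7) = 1/42 ≈ 0.0238.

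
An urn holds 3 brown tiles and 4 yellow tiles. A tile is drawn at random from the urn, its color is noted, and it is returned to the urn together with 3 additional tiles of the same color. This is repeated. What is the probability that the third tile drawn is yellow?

Sum over the four possibilities for the first two draws (yellow/not-yellow each), tracking how the yellow count and total change by +3 per draw.
P(third is yellow) = 4/7 ≈ 0.5714. (In a Pólya urn every draw has the same marginal probability 4/7.)

4/7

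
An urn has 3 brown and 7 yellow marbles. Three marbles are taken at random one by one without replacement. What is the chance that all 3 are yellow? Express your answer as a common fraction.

Unordered draws without replacement: count favorable combinations over C(10,3).
Favorable = C(3,0) · C(7,3) = 35; total = C(10,3) = 120.
P = 35/120 = 7/24 ≈ 0.2917.

7/24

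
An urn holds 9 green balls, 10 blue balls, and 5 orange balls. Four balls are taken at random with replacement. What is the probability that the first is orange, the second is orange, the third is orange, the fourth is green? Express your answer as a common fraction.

125/36864

Multiply the conditional probability of each draw in order, with replacement (the composition resets each draw).
P = (5/24) · (5/24) · (5/24) · (9/24) = 125/36864 ≈ 0.0034.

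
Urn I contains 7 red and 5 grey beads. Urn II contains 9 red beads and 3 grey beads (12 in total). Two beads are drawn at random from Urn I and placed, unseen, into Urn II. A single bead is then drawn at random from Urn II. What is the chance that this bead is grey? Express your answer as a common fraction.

23/84

Condition on how many of the transferred beads are grey (from Urn I: 5 grey of 12; then Urn II has 14 total).
  0 grey: C(5,0)C(7,2)/C(12,2) = 7/22; then P = 3/14
  1 grey: C(5,1)C(7,1)/C(12,2) = 35/66; then P = 4/14
  2 grey: C(5,2)C(7,0)/C(12,2) = 5/33; then P = 5/14
P(grey from Urn II) = 23/84 ≈ 0.2738.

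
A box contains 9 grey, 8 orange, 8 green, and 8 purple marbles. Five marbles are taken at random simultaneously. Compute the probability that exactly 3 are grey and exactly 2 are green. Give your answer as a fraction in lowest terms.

98/9889

Unordered draws without replacement: count favorable combinations over C(33,5).
Favorable = C(9,3) · C(8,0) · C(8,2) · C(8,0) = 2352; total = C(33,5) = 237336.
P = 2352/237336 = 98/9889 ≈ 0.0099.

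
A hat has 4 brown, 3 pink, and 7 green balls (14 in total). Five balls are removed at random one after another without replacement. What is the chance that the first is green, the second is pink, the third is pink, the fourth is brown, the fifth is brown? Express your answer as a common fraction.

3/1430

Multiply the conditional probability of each draw in order, without replacement, so each draw removes one from its color and from the total.
P = (7/14) · (3/13) · (2/12) · (4/11) · (3/10) = 3/1430 ≈ 0.0021.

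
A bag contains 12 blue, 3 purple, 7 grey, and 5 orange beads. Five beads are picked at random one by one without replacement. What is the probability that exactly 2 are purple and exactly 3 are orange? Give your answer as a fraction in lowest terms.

1/2691

Unordered draws without replacement: count favorable combinations over C(27,5).
Favorable = C(12,0) · C(3,2) · C(7,0) · C(5,3) = 30; total = C(27,5) = 80730.
P = 30/80730 = 1/2691 ≈ 0.0004.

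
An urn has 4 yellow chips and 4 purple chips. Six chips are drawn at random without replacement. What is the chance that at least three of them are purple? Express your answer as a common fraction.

11/14

Sum the hypergeometric tail for j = 3,…,4 purple chips.
Favorable = C(4,3)·C(4,3) + C(4,4)·C(4,2) = 22; total = C(8,6) = 28.
P = 22/28 = 11/14 ≈ 0.7857.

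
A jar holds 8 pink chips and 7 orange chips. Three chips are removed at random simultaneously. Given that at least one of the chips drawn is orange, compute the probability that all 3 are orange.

5/57

P(all 3 orange) = C(7,3)/C(15,3) = 1/13; P(at least one orange) = 1 − C(8,3)/C(15,3) = 57/65.
Since 'all 3 orange' ⊆ 'at least one orange', P(all 3 | at least one) = 1/13 / 57/65 = 5/57 ≈ 0.0877.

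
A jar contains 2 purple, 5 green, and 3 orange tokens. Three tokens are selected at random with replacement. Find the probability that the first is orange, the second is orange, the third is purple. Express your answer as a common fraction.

9/500

Multiply the conditional probability of each draw in order, with replacement (the composition resets each draw).
P = (3/10) · (3/10) · (2/10) = 9/500 ≈ 0.0180.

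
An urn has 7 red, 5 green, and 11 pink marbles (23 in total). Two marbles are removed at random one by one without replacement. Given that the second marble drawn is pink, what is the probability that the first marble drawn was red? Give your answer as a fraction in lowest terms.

7/22

P(first=red and the second marble drawn is pink) = (7/23)·(11/22) = 7/46.
P(the second marble drawn is pink) = Σ over first color = 7/46 + 5/46 + 5/23 = 11/23.
By Bayes, P(first=red | the second marble drawn is pink) = 7/46 / 11/23 = 7/22 ≈ 0.3182.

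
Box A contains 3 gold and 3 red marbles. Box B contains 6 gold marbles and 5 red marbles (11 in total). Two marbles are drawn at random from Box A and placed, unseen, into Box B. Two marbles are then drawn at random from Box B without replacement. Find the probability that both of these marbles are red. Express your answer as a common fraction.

38/195

Condition on how many of the transferred marbles are red (from Box A: 3 red of 6; then Box B has 13 total).
  0 red: C(3,0)C(3,2)/C(6,2) = 1/5; then P = C(5,2)/C(13,2) = 5/39
  1 red: C(3,1)C(3,1)/C(6,2) = 3/5; then P = C(6,2)/C(13,2) = 5/26
  2 red: C(3,2)C(3,0)/C(6,2) = 1/5; then P = C(7,2)/C(13,2) = 7/26
P(both red) = 38/195 ≈ 0.1949.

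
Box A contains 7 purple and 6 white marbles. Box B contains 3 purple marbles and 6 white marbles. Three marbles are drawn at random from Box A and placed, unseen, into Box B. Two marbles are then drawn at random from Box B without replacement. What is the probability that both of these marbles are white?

207/572

Condition on how many of the transferred marbles are white (from Box A: 6 white of 13; then Box B has 12 total).
  0 white: C(6,0)C(7,3)/C(13,3) = 35/286; then P = C(6,2)/C(12,2) = 5/22
  1 white: C(6,1)C(7,2)/C(13,3) = 63/143; then P = C(7,2)/C(12,2) = 7/22
  2 white: C(6,2)C(7,1)/C(13,3) = 105/286; then P = C(8,2)/C(12,2) = 14/33
  3 white: C(6,3)C(7,0)/C(13,3) = 10/143; then P = C(9,2)/C(12,2) = 6/11
P(both white) = 207/572 ≈ 0.3619.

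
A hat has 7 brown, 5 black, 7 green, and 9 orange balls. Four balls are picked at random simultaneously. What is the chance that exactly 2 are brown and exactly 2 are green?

Unordered draws without replacement: count favorable combinations over C(28,4).
Favorable = C(7,2) · C(5,0) · C(7,2) · C(9,0) = 441; total = C(28,4) = 20475.
P = 441/20475 = 7/325 ≈ 0.0215.

7/325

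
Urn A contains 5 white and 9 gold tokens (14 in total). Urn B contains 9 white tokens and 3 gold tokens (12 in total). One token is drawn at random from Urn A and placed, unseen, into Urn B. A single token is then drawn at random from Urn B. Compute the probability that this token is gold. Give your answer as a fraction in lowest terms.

51/182

Condition on how many of the transferred tokens are gold (from Urn A: 9 gold of 14; then Urn B has 13 total).
  0 gold: C(9,0)C(5,1)/C(14,1) = 5/14; then P = 3/13
  1 gold: C(9,1)C(5,0)/C(14,1) = 9/14; then P = 4/13
P(gold from Urn B) = 51/182 ≈ 0.2802.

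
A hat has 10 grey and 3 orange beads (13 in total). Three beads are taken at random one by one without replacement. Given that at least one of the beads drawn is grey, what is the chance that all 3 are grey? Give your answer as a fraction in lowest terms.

8/19

P(all 3 grey) = C(10,3)/C(13,3) = 60/143; P(at least one grey) = 1 − C(3,3)/C(13,3) = 285/286.
Since 'all 3 grey' ⊆ 'at least one grey', P(all 3 | at least one) = 60/143 / 285/286 = 8/19 ≈ 0.4211.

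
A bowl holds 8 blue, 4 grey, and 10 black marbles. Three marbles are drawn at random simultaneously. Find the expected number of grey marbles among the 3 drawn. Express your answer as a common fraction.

By linearity of expectation, E[X] = Σ P(draw i is grey); by symmetry each draw (even without replacement) has P(grey) = 4/22.
E[X] = 3 · 4/22 = 6/11 ≈ 0.5455.

6/11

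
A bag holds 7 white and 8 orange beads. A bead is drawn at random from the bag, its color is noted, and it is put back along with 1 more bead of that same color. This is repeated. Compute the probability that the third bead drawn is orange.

8/15

Sum over the four possibilities for the first two draws (orange/not-orange each), tracking how the orange count and total change by +1 per draw.
P(third is orange) = 8/15 ≈ 0.5333. (In a Pólya urn every draw has the same marginal probability 8/15.)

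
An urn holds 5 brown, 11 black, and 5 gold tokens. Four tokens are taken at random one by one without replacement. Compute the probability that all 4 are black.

Unordered draws without replacement: count favorable combinations over C(21,4).
Favorable = C(5,0) · C(11,4) · C(5,0) = 330; total = C(21,4) = 5985.
P = 330/5985 = 22/399 ≈ 0.0551.

22/399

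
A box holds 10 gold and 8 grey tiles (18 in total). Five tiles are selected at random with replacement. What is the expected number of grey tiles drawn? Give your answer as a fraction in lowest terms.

20/9

By linearity of expectation, E[X] = Σ P(draw i is grey); each independent draw has P(grey) = 8/18.
E[X] = 5 · 8/18 = 20/9 ≈ 2.2222.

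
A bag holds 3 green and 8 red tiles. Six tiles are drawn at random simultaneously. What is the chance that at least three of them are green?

4/33

Sum the hypergeometric tail for j = 3,…,3 green tiles.
Favorable = C(3,3)·C(8,3) = 56; total = C(11,6) = 462.
P = 56/462 = 4/33 ≈ 0.1212.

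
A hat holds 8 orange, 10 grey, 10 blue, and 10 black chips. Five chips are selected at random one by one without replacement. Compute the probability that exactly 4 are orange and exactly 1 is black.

50/35853

Unordered draws without replacement: count favorable combinations over C(38,5).
Favorable = C(8,4) · C(10,0) · C(10,0) · C(10,1) = 700; total = C(38,5) = 501942.
P = 700/501942 = 50/35853 ≈ 0.0014.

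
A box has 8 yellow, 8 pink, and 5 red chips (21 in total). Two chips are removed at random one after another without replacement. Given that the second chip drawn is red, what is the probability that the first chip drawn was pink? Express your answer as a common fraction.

2/5

P(first=pink and the second chip drawn is red) = (8/21)·(5/20) = 2/21.
P(the second chip drawn is red) = Σ over first color = 2/21 + 2/21 + 1/21 = 5/21.
By Bayes, P(first=pink | the second chip drawn is red) = 2/21 / 5/21 = 2/5 ≈ 0.4000.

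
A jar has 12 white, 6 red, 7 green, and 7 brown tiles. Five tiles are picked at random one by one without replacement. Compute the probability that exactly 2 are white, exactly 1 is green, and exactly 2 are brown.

693/14384

Unordered draws without replacement: count favorable combinations over C(32,5).
Favorable = C(12,2) · C(6,0) · C(7,1) · C(7,2) = 9702; total = C(32,5) = 201376.
P = 9702/201376 = 693/14384 ≈ 0.0482.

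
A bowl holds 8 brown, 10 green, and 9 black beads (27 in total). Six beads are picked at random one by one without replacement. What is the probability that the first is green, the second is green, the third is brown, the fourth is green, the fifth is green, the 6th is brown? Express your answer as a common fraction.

Multiply the conditional probability of each draw in order, without replacement, so each draw removes one from its color and from the total.
P = (10/27) · (9/26) · (8/25) · (8/24) · (7/23) · (7/22) = 196/148005 ≈ 0.0013.

196/148005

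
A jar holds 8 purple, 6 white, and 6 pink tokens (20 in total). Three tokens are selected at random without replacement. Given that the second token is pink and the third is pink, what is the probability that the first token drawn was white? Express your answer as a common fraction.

1/3

P(first=white and the second token is pink and the third is pink) = (6/20)·(6/19)·(5/18) = 1/38.
P(E) = Σ over first color = 2/57 + 1/38 + 1/57 = 3/38.
By Bayes, P(first=white | E) = 1/38 / 3/38 = 1/3 ≈ 0.3333.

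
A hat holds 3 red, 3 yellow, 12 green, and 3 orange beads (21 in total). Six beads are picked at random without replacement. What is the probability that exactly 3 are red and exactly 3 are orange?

Unordered draws without replacement: count favorable combinations over C(21,6).
Favorable = C(3,3) · C(3,0) · C(12,0) · C(3,3) = 1; total = C(21,6) = 54264.
P = 1/54264 = 1/54264 ≈ 0.0000.

1/54264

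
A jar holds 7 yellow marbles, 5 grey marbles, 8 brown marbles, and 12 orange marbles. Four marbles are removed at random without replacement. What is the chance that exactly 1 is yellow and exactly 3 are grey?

7/3596

Unordered draws without replacement: count favorable combinations over C(32,4).
Favorable = C(7,1) · C(5,3) · C(8,0) · C(12,0) = 70; total = C(32,4) = 35960.
P = 70/35960 = 7/3596 ≈ 0.0019.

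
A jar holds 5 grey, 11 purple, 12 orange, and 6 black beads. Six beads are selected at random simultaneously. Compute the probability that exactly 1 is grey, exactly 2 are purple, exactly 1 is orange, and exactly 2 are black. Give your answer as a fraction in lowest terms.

1125/30566

Unordered draws without replacement: count favorable combinations over C(34,6).
Favorable = C(5,1) · C(11,2) · C(12,1) · C(6,2) = 49500; total = C(34,6) = 1344904.
P = 49500/1344904 = 1125/30566 ≈ 0.0368.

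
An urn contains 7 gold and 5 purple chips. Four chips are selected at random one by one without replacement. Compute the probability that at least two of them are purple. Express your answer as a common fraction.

19/33

Sum the hypergeometric tail for j = 2,…,4 purple chips.
Favorable = C(5,2)·C(7,2) + C(5,3)·C(7,1) + C(5,4)·C(7,0) = 285; total = C(12,4) = 495.
P = 285/495 = 19/33 ≈ 0.5758.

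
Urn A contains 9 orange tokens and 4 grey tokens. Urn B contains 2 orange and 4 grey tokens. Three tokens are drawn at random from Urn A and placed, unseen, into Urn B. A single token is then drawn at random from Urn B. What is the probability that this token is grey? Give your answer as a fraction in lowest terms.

Condition on how many of the transferred tokens are grey (from Urn A: 4 grey of 13; then Urn B has 9 total).
  0 grey: C(4,0)C(9,3)/C(13,3) = 42/143; then P = 4/9
  1 grey: C(4,1)C(9,2)/C(13,3) = 72/143; then P = 5/9
  2 grey: C(4,2)C(9,1)/C(13,3) = 27/143; then P = 6/9
  3 grey: C(4,3)C(9,0)/C(13,3) = 2/143; then P = 7/9
P(grey from Urn B) = 64/117 ≈ 0.5470.

64/117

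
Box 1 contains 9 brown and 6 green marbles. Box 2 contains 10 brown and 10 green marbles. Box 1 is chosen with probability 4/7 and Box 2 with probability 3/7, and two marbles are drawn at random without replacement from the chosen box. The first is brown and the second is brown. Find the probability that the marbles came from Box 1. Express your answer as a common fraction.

P(E | Box 1) = 12/35; P(E | Box 2) = 9/38.
P(E) = 4/7·12/35 + 3/7·9/38 = 2769/9310.
By Bayes' rule, P(Box 1 | E) = 48/245 / 2769/9310 = 608/923 ≈ 0.6587.

608/923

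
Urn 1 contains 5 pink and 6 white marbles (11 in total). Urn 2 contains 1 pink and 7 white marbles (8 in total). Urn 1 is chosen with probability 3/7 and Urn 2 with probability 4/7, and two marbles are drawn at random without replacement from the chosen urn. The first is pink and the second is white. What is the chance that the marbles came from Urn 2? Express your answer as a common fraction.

P(E | Urn 1) = 3/11; P(E | Urn 2) = 1/8.
P(E) = 3/7·3/11 + 4/7·1/8 = 29/154.
By Bayes' rule, P(Urn 2 | E) = 1/14 / 29/154 = 11/29 ≈ 0.3793.

11/29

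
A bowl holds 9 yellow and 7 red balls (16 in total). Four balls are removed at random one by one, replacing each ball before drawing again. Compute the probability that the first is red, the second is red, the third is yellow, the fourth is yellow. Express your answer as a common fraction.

3969/65536

Multiply the conditional probability of each draw in order, with replacement (the composition resets each draw).
P = (7/16) · (7/16) · (9/16) · (9/16) = 3969/65536 ≈ 0.0606.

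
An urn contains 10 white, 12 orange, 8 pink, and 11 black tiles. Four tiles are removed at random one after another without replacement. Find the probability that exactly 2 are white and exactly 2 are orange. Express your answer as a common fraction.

297/10127

Unordered draws without replacement: count favorable combinations over C(41,4).
Favorable = C(10,2) · C(12,2) · C(8,0) · C(11,0) = 2970; total = C(41,4) = 101270.
P = 2970/101270 = 297/10127 ≈ 0.0293.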